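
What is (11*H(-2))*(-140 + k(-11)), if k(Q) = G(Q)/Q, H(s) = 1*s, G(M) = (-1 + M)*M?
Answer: 3344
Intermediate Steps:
G(M) = M*(-1 + M)
H(s) = s
k(Q) = -1 + Q (k(Q) = (Q*(-1 + Q))/Q = -1 + Q)
(11*H(-2))*(-140 + k(-11)) = (11*(-2))*(-140 + (-1 - 11)) = -22*(-140 - 12) = -22*(-152) = 3344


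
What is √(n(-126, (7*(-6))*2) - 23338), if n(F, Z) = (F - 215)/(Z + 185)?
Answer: I*√238105379/101 ≈ 152.78*I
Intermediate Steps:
n(F, Z) = (-215 + F)/(185 + Z)
√(n(-126, (7*(-6))*2) - 23338) = √((-215 - 126)/(185 + (7*(-6))*2) - 23338) = √(-341/(185 - 42*2) - 23338) = √(-341/(185 - 84) - 23338) = √(-341/101 - 23338) = √(-2357479/101) = I*√238105379/101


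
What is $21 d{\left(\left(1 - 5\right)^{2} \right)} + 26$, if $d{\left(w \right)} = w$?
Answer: $362$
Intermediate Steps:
$21 d{\left(\left(1 - 5\right)^{2} \right)} + 26 = 21 \left(1 - 5\right)^{2} + 26 = 21 \left(-4\right)^{2} + 26 = 21 \cdot 16 + 26 = 336 + 26 = 362$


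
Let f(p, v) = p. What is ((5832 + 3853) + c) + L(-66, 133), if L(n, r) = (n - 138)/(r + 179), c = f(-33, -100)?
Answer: 250935/26 ≈ 9651.3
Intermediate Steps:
c = -33
L(n, r) = (-138 + n)/(179 + r)
((5832 + 3853) + c) + L(-66, 133) = ((5832 + 3853) - 33) + (-138 - 66)/(179 + 133) = (9685 - 33) - 204/312 = 9652 + (1/312)*(-204) = 9652 - 17/26 = 250935/26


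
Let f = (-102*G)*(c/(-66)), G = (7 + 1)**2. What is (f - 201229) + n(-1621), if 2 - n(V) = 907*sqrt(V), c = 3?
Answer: -2210233/11 - 907*I*sqrt(1621) ≈ -2.0093e+5 - 36517.0*I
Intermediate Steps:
G = 64 (G = 8**2 = 64)
f = 3264/11 (f = (-102*64)*(3/(-66)) = -19584*(-1)/66 = -6528*(-1/22) = 3264/11 ≈ 296.73)
n(V) = 2 - 907*sqrt(V)
(f - 201229) + n(-1621) = (3264/11 - 201229) + (2 - 907*I*sqrt(1621)) = -2210255/11 + (2 - 907*I*sqrt(1621)) = -2210233/11 - 907*I*sqrt(1621)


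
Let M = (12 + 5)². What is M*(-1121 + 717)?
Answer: -116756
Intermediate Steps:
M = 289 (M = 17² = 289)
M*(-1121 + 717) = 289*(-1121 + 717) = 289*(-404) = -116756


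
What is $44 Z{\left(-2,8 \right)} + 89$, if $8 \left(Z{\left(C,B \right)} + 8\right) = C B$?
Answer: $-351$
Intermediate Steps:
$Z{\left(C,B \right)} = -8 + \frac{B C}{8}$ ($Z{\left(C,B \right)} = -8 + \frac{C B}{8} = -8 + \frac{B C}{8}$)
$44 Z{\left(-2,8 \right)} + 89 = 44 \left(-8 + \frac{1}{8} \cdot 8 \left(-2\right)\right) + 89 = 44 \left(-8 - 2\right) + 89 = 44 \left(-10\right) + 89 = -440 + 89 = -351$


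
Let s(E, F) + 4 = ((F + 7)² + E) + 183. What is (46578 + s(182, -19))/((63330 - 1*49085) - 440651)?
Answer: -47083/426406 ≈ -0.11042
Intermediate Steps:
s(E, F) = 179 + E + (7 + F)² (s(E, F) = -4 + (((F + 7)² + E) + 183) = -4 + (((7 + F)² + E) + 183) = -4 + ((E + (7 + F)²) + 183) = -4 + (183 + E + (7 + F)²) = 179 + E + (7 + F)²)
(46578 + s(182, -19))/((63330 - 1*49085) - 440651) = (46578 + (179 + 182 + (7 - 19)²))/((63330 - 1*49085) - 440651) = (46578 + (179 + 182 + (-12)²))/((63330 - 49085) - 440651) = (46578 + (179 + 182 + 144))/(14245 - 440651) = (46578 + 505)/(-426406) = 47083*(-1/426406) = -47083/426406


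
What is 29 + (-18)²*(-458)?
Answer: -148363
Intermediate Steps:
29 + (-18)²*(-458) = 29 + 324*(-458) = 29 - 148392 = -148363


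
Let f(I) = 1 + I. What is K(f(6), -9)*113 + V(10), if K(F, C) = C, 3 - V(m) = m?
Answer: -1024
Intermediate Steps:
V(m) = 3 - m
K(f(6), -9)*113 + V(10) = -9*113 + (3 - 1*10) = -1017 + (3 - 10) = -1017 - 7 = -1024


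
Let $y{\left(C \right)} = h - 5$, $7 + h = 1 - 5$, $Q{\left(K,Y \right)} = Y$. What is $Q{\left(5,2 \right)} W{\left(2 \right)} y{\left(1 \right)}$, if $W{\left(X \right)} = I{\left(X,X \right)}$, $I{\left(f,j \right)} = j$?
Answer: $-64$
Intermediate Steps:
$h = -11$ ($h = -7 + \left(1 - 5\right) = -7 - 4 = -11$)
$W{\left(X \right)} = X$
$y{\left(C \right)} = -16$ ($y{\left(C \right)} = -11 - 5 = -16$)
$Q{\left(5,2 \right)} W{\left(2 \right)} y{\left(1 \right)} = 2 \cdot 2 \left(-16\right) = 4 \left(-16\right) = -64$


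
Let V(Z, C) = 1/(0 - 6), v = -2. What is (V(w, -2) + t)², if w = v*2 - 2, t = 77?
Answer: 212521/36 ≈ 5903.4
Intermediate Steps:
w = -6 (w = -2*2 - 2 = -4 - 2 = -6)
V(Z, C) = -⅙ (V(Z, C) = 1/(-6) = -⅙)
(V(w, -2) + t)² = (-⅙ + 77)² = (461/6)² = 212521/36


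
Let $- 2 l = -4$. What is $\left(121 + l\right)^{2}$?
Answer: $15129$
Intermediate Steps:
$l = 2$ ($l = \left(- \frac{1}{2}\right) \left(-4\right) = 2$)
$\left(121 + l\right)^{2} = \left(121 + 2\right)^{2} = 123^{2} = 15129$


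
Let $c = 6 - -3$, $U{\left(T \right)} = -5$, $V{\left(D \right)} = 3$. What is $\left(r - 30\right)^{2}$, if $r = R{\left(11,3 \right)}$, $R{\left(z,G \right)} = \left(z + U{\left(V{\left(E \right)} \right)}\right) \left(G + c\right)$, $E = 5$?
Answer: $1764$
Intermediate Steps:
$c = 9$ ($c = 6 + 3 = 9$)
$R{\left(z,G \right)} = \left(-5 + z\right) \left(9 + G\right)$ ($R{\left(z,G \right)} = \left(z - 5\right) \left(G + 9\right) = \left(-5 + z\right) \left(9 + G\right)$)
$r = 72$ ($r = -45 - 15 + 9 \cdot 11 + 3 \cdot 11 = -45 - 15 + 99 + 33 = 72$)
$\left(r - 30\right)^{2} = \left(72 - 30\right)^{2} = 42^{2} = 1764$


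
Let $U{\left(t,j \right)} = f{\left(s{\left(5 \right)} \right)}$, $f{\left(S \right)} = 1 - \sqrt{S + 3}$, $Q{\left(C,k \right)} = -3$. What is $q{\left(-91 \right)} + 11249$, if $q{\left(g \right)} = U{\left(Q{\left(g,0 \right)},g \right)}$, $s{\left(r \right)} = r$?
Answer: $11250 - 2 \sqrt{2} \approx 11247.0$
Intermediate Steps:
$f{\left(S \right)} = 1 - \sqrt{3 + S}$
$U{\left(t,j \right)} = 1 - 2 \sqrt{2}$ ($U{\left(t,j \right)} = 1 - \sqrt{3 + 5} = 1 - \sqrt{8} = 1 - 2 \sqrt{2}$)
$q{\left(g \right)} = 1 - 2 \sqrt{2}$
$q{\left(-91 \right)} + 11249 = \left(1 - 2 \sqrt{2}\right) + 11249 = 11250 - 2 \sqrt{2}$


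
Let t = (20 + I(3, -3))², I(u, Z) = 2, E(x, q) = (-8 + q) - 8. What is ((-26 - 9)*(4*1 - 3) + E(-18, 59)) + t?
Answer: 492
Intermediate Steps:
E(x, q) = -16 + q
t = 484 (t = (20 + 2)² = 22² = 484)
((-26 - 9)*(4*1 - 3) + E(-18, 59)) + t = ((-26 - 9)*(4*1 - 3) + (-16 + 59)) + 484 = (-35*(4 - 3) + 43) + 484 = (-35*1 + 43) + 484 = (-35 + 43) + 484 = 8 + 484 = 492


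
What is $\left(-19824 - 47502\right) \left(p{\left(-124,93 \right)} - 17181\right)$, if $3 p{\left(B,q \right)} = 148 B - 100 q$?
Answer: $1777294190$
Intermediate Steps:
$p{\left(B,q \right)} = - \frac{100 q}{3} + \frac{148 B}{3}$ ($p{\left(B,q \right)} = \frac{148 B - 100 q}{3} = \frac{- 100 q + 148 B}{3} = - \frac{100 q}{3} + \frac{148 B}{3}$)
$\left(-19824 - 47502\right) \left(p{\left(-124,93 \right)} - 17181\right) = \left(-19824 - 47502\right) \left(\left(\left(- \frac{100}{3}\right) 93 + \frac{148}{3} \left(-124\right)\right) - 17181\right) = - 67326 \left(\left(-3100 - \frac{18352}{3}\right) - 17181\right) = - 67326 \left(- \frac{27652}{3} - 17181\right) = \left(-67326\right) \left(- \frac{79195}{3}\right) = 1777294190$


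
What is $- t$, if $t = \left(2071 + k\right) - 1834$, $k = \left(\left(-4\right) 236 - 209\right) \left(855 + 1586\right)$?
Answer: $2814236$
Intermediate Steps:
$k = -2814473$ ($k = \left(-944 - 209\right) 2441 = \left(-1153\right) 2441 = -2814473$)
$t = -2814236$ ($t = \left(2071 - 2814473\right) - 1834 = -2812402 - 1834 = -2814236$)
$- t = \left(-1\right) \left(-2814236\right) = 2814236$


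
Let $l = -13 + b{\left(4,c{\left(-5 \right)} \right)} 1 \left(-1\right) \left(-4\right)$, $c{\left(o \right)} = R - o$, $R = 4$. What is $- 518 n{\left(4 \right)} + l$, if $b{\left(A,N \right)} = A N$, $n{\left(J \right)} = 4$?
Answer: $-1941$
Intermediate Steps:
$c{\left(o \right)} = 4 - o$
$l = 131$ ($l = -13 + 4 \left(4 - -5\right) 1 \left(-1\right) \left(-4\right) = -13 + 4 \left(4 + 5\right) \left(\left(-1\right) \left(-4\right)\right) = -13 + 4 \cdot 9 \cdot 4 = -13 + 36 \cdot 4 = -13 + 144 = 131$)
$- 518 n{\left(4 \right)} + l = \left(-518\right) 4 + 131 = -2072 + 131 = -1941$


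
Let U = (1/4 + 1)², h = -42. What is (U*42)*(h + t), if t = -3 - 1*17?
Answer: -16275/4 ≈ -4068.8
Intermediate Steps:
t = -20 (t = -3 - 17 = -20)
U = 25/16 (U = (¼ + 1)² = (5/4)² = 25/16 ≈ 1.5625)
(U*42)*(h + t) = ((25/16)*42)*(-42 - 20) = (525/8)*(-62) = -16275/4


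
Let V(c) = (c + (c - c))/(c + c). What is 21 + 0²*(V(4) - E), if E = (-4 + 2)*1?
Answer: 21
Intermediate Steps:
E = -2 (E = -2*1 = -2)
V(c) = ½ (V(c) = (c + 0)/((2*c)) = c*(1/(2*c)) = ½)
21 + 0²*(V(4) - E) = 21 + 0²*(½ - 1*(-2)) = 21 + 0*(½ + 2) = 21 + 0*(5/2) = 21 + 0 = 21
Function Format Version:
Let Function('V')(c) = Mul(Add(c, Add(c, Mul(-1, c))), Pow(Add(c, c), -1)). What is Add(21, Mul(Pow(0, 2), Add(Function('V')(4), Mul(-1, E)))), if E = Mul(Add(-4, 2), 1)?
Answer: 21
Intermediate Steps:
E = -2 (E = Mul(-2, 1) = -2)
Function('V')(c) = Rational(1, 2) (Function('V')(c) = Mul(Add(c, 0), Pow(Mul(2, c), -1)) = Mul(c, Mul(Rational(1, 2), Pow(c, -1))) = Rational(1, 2))
Add(21, Mul(Pow(0, 2), Add(Function('V')(4), Mul(-1, E)))) = Add(21, Mul(Pow(0, 2), Add(Rational(1, 2), Mul(-1, -2)))) = Add(21, Mul(0, Add(Rational(1, 2), 2))) = Add(21, Mul(0, Rational(5, 2))) = Add(21, 0) = 21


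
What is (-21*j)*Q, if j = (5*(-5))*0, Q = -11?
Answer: 0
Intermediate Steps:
j = 0 (j = -25*0 = 0)
(-21*j)*Q = -21*0*(-11) = 0*(-11) = 0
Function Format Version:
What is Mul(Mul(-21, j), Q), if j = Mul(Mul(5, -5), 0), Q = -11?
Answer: 0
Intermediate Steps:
j = 0 (j = Mul(-25, 0) = 0)
Mul(Mul(-21, j), Q) = Mul(Mul(-21, 0), -11) = Mul(0, -11) = 0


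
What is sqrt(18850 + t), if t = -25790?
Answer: 2*I*sqrt(1735) ≈ 83.307*I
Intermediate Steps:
sqrt(18850 + t) = sqrt(18850 - 25790) = sqrt(-6940) = 2*I*sqrt(1735)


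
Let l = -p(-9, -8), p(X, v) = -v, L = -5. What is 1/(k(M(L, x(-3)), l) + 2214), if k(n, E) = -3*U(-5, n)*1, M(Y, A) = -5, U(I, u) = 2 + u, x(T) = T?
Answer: 1/2223 ≈ 0.00044984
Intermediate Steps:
l = -8 (l = -(-1)*(-8) = -1*8 = -8)
k(n, E) = -6 - 3*n (k(n, E) = -3*(2 + n)*1 = (-6 - 3*n)*1 = -6 - 3*n)
1/(k(M(L, x(-3)), l) + 2214) = 1/((-6 - 3*(-5)) + 2214) = 1/((-6 + 15) + 2214) = 1/(9 + 2214) = 1/2223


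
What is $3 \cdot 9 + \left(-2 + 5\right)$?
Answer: $30$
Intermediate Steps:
$3 \cdot 9 + \left(-2 + 5\right) = 27 + 3 = 30$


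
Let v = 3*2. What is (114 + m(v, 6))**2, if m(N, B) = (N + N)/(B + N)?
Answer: 13225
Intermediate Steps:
v = 6
m(N, B) = 2*N/(B + N) (m(N, B) = (2*N)/(B + N) = 2*N/(B + N))
(114 + m(v, 6))**2 = (114 + 2*6/(6 + 6))**2 = (114 + 2*6/12)**2 = (114 + 2*6*(1/12))**2 = (114 + 1)**2 = 115**2 = 13225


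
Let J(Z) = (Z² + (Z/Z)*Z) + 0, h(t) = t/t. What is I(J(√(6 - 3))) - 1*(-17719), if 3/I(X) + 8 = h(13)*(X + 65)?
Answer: 21245141/1199 - √3/1199 ≈ 17719.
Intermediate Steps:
h(t) = 1
J(Z) = Z + Z² (J(Z) = (Z² + 1*Z) + 0 = (Z² + Z) + 0 = (Z + Z²) + 0 = Z + Z²)
I(X) = 3/(57 + X) (I(X) = 3/(-8 + 1*(X + 65)) = 3/(-8 + 1*(65 + X)) = 3/(-8 + (65 + X)) = 3/(57 + X))
I(J(√(6 - 3))) - 1*(-17719) = 3/(57 + √(6 - 3)*(1 + √(6 - 3))) - 1*(-17719) = 3/(57 + √3*(1 + √3)) + 17719 = 17719 + 3/(57 + √3*(1 + √3))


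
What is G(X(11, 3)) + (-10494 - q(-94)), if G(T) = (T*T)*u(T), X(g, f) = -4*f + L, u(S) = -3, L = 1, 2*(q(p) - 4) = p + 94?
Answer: -10861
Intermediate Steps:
q(p) = 51 + p/2 (q(p) = 4 + (p + 94)/2 = 4 + (94 + p)/2 = 4 + (47 + p/2) = 51 + p/2)
X(g, f) = 1 - 4*f (X(g, f) = -4*f + 1 = 1 - 4*f)
G(T) = -3*T² (G(T) = (T*T)*(-3) = T²*(-3) = -3*T²)
G(X(11, 3)) + (-10494 - q(-94)) = -3*(1 - 4*3)² + (-10494 - (51 + (½)*(-94))) = -3*(1 - 12)² + (-10494 - (51 - 47)) = -3*(-11)² + (-10494 - 1*4) = -3*121 + (-10494 - 4) = -363 - 10498 = -10861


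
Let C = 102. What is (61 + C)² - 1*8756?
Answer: 17813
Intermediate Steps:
(61 + C)² - 1*8756 = (61 + 102)² - 1*8756 = 163² - 8756 = 26569 - 8756 = 17813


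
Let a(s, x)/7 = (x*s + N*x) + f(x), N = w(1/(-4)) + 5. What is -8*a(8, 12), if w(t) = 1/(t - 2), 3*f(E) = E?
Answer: -25984/3 ≈ -8661.3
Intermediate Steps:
f(E) = E/3
w(t) = 1/(-2 + t)
N = 41/9 (N = 1/(-2 + 1/(-4)) + 5 = 1/(-2 - ¼) + 5 = 1/(-9/4) + 5 = -4/9 + 5 = 41/9 ≈ 4.5556)
a(s, x) = 308*x/9 + 7*s*x (a(s, x) = 7*((x*s + 41*x/9) + x/3) = 7*((s*x + 41*x/9) + x/3) = 7*((41*x/9 + s*x) + x/3) = 7*(44*x/9 + s*x) = 308*x/9 + 7*s*x)
-8*a(8, 12) = -56*12*(44 + 9*8)/9 = -56*12*(44 + 72)/9 = -56*12*116/9 = -8*3248/3 = -25984/3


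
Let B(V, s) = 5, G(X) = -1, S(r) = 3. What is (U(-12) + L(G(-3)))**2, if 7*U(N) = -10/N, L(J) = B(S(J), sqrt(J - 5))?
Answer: 46225/1764 ≈ 26.205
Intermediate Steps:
L(J) = 5
U(N) = -10/(7*N) (U(N) = (-10/N)/7 = -10/(7*N))
(U(-12) + L(G(-3)))**2 = (-10/7/(-12) + 5)**2 = (-10/7*(-1/12) + 5)**2 = (5/42 + 5)**2 = (215/42)**2 = 46225/1764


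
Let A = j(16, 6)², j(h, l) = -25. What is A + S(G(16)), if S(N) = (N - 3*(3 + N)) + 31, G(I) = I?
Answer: 615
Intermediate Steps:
A = 625 (A = (-25)² = 625)
S(N) = 22 - 2*N (S(N) = (N + (-9 - 3*N)) + 31 = (-9 - 2*N) + 31 = 22 - 2*N)
A + S(G(16)) = 625 + (22 - 2*16) = 625 + (22 - 32) = 625 - 10 = 615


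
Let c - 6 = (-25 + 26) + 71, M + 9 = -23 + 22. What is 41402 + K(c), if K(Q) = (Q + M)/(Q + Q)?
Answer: 1614695/39 ≈ 41402.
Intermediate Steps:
M = -10 (M = -9 + (-23 + 22) = -9 - 1 = -10)
c = 78 (c = 6 + ((-25 + 26) + 71) = 6 + (1 + 71) = 6 + 72 = 78)
K(Q) = (-10 + Q)/(2*Q) (K(Q) = (Q - 10)/(Q + Q) = (-10 + Q)/((2*Q)) = (-10 + Q)*(1/(2*Q)) = (-10 + Q)/(2*Q))
41402 + K(c) = 41402 + (½)*(-10 + 78)/78 = 41402 + (½)*(1/78)*68 = 41402 + 17/39 = 1614695/39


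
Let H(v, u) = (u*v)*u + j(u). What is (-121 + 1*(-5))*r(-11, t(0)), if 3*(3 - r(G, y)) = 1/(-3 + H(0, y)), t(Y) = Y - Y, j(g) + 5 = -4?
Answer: -763/2 ≈ -381.50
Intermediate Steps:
j(g) = -9 (j(g) = -5 - 4 = -9)
t(Y) = 0
H(v, u) = -9 + v*u² (H(v, u) = (u*v)*u - 9 = v*u² - 9 = -9 + v*u²)
r(G, y) = 109/36 (r(G, y) = 3 - 1/(3*(-3 + (-9 + 0*y²))) = 3 - 1/(3*(-3 + (-9 + 0))) = 3 - 1/(3*(-3 - 9)) = 3 - ⅓/(-12) = 3 - ⅓*(-1/12) = 3 + 1/36 = 109/36)
(-121 + 1*(-5))*r(-11, t(0)) = (-121 + 1*(-5))*(109/36) = (-121 - 5)*(109/36) = -126*109/36 = -763/2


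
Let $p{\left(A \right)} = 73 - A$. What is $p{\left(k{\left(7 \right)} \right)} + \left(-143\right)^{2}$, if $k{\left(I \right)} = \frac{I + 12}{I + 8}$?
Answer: $\frac{307811}{15} \approx 20521.0$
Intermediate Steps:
$k{\left(I \right)} = \frac{12 + I}{8 + I}$
$p{\left(k{\left(7 \right)} \right)} + \left(-143\right)^{2} = \left(73 - \frac{12 + 7}{8 + 7}\right) + \left(-143\right)^{2} = \left(73 - \frac{1}{15} \cdot 19\right) + 20449 = \left(73 - \frac{19}{15}\right) + 20449 = \frac{1076}{15} + 20449 = \frac{307811}{15}$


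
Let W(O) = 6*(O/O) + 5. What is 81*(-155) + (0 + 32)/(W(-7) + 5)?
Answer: -12553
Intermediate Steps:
W(O) = 11 (W(O) = 6*1 + 5 = 6 + 5 = 11)
81*(-155) + (0 + 32)/(W(-7) + 5) = 81*(-155) + (0 + 32)/(11 + 5) = -12555 + 32/16 = -12555 + 32*(1/16) = -12555 + 2 = -12553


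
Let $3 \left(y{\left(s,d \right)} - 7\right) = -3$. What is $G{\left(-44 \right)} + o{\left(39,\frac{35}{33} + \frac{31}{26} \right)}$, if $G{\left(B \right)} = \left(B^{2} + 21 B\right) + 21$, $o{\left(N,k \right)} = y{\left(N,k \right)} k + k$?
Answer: $\frac{899845}{858} \approx 1048.8$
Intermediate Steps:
$y{\left(s,d \right)} = 6$ ($y{\left(s,d \right)} = 7 + \frac{1}{3} \left(-3\right) = 7 - 1 = 6$)
$o{\left(N,k \right)} = 7 k$ ($o{\left(N,k \right)} = 6 k + k = 7 k$)
$G{\left(B \right)} = 21 + B^{2} + 21 B$
$G{\left(-44 \right)} + o{\left(39,\frac{35}{33} + \frac{31}{26} \right)} = \left(21 + \left(-44\right)^{2} + 21 \left(-44\right)\right) + 7 \left(\frac{35}{33} + \frac{31}{26}\right) = \left(21 + 1936 - 924\right) + 7 \left(35 \cdot \frac{1}{33} + 31 \cdot \frac{1}{26}\right) = 1033 + 7 \left(\frac{35}{33} + \frac{31}{26}\right) = 1033 + 7 \cdot \frac{1933}{858} = 1033 + \frac{13531}{858} = \frac{899845}{858}$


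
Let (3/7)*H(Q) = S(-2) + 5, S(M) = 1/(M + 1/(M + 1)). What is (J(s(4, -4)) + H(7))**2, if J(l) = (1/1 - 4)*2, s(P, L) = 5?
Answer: 1936/81 ≈ 23.901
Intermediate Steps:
S(M) = 1/(M + 1/(1 + M))
J(l) = -6 (J(l) = (1 - 4)*2 = -3*2 = -6)
H(Q) = 98/9 (H(Q) = 7*((1 - 2)/(1 - 2 + (-2)**2) + 5)/3 = 7*(-1/(1 - 2 + 4) + 5)/3 = 7*(-1/3 + 5)/3 = (7/3)*(14/3) = 98/9)
(J(s(4, -4)) + H(7))**2 = (-6 + 98/9)**2 = (44/9)**2 = 1936/81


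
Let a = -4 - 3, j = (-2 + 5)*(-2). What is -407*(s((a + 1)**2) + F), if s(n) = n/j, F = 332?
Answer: -132682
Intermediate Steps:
j = -6 (j = 3*(-2) = -6)
a = -7
s(n) = -n/6 (s(n) = n/(-6) = n*(-1/6) = -n/6)
-407*(s((a + 1)**2) + F) = -407*(-(-7 + 1)**2/6 + 332) = -407*(-1/6*(-6)**2 + 332) = -407*(-1/6*36 + 332) = -407*(-6 + 332) = -407*326 = -132682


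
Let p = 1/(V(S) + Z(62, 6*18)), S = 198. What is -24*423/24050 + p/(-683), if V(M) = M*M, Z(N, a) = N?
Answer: -136131621553/322494602950 ≈ -0.42212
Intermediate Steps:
V(M) = M**2
p = 1/39266 (p = 1/(198**2 + 62) = 1/(39204 + 62) = 1/39266 ≈ 2.5467e-5)
-24*423/24050 + p/(-683) = -24*423/24050 + (1/39266)/(-683) = -10152*1/24050 + (1/39266)*(-1/683) = -5076/12025 - 1/26818678 = -136131621553/322494602950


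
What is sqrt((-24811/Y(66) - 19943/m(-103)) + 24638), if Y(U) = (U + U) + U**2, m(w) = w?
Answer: sqrt(1326259578885978)/231132 ≈ 157.56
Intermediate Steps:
Y(U) = U**2 + 2*U (Y(U) = 2*U + U**2 = U**2 + 2*U)
sqrt((-24811/Y(66) - 19943/m(-103)) + 24638) = sqrt((-24811*1/(66*(2 + 66)) - 19943/(-103)) + 24638) = sqrt((-24811/(66*68) - 19943*(-1/103)) + 24638) = sqrt((-24811/4488 + 19943/103) + 24638) = sqrt(86948651/462264 + 24638) = sqrt(11476209083/462264) = sqrt(1326259578885978)/231132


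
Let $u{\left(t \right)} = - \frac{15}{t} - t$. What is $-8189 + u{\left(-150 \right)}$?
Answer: $- \frac{80389}{10} \approx -8038.9$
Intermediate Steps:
$u{\left(t \right)} = - t - \frac{15}{t}$
$-8189 + u{\left(-150 \right)} = -8189 - \left(-150 + \frac{15}{-150}\right) = -8189 + \left(150 - - \frac{1}{10}\right) = -8189 + \left(150 + \frac{1}{10}\right) = -8189 + \frac{1501}{10} = - \frac{80389}{10}$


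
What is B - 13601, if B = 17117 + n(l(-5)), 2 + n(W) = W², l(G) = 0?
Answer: 3514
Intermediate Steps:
n(W) = -2 + W²
B = 17115 (B = 17117 + (-2 + 0²) = 17117 + (-2 + 0) = 17117 - 2 = 17115)
B - 13601 = 17115 - 13601 = 3514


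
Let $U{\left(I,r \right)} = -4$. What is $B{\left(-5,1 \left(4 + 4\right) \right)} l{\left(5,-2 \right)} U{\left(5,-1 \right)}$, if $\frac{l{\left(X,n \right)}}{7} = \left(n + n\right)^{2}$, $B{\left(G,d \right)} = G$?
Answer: $2240$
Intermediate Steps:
$l{\left(X,n \right)} = 28 n^{2}$ ($l{\left(X,n \right)} = 7 \left(n + n\right)^{2} = 7 \left(2 n\right)^{2} = 7 \cdot 4 n^{2} = 28 n^{2}$)
$B{\left(-5,1 \left(4 + 4\right) \right)} l{\left(5,-2 \right)} U{\left(5,-1 \right)} = - 5 \cdot 28 \left(-2\right)^{2} \left(-4\right) = - 5 \cdot 28 \cdot 4 \left(-4\right) = \left(-5\right) 112 \left(-4\right) = \left(-560\right) \left(-4\right) = 2240$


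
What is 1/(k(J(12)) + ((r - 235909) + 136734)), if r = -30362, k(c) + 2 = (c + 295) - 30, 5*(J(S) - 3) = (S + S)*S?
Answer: -5/646067 ≈ -7.7391e-6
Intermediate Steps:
J(S) = 3 + 2*S**2/5 (J(S) = 3 + ((S + S)*S)/5 = 3 + ((2*S)*S)/5 = 3 + (2*S**2)/5 = 3 + 2*S**2/5)
k(c) = 263 + c (k(c) = -2 + ((c + 295) - 30) = -2 + ((295 + c) - 30) = -2 + (265 + c) = 263 + c)
1/(k(J(12)) + ((r - 235909) + 136734)) = 1/((263 + (3 + (2/5)*12**2)) + ((-30362 - 235909) + 136734)) = 1/((263 + (3 + (2/5)*144)) + (-266271 + 136734)) = 1/((263 + (3 + 288/5)) - 129537) = 1/((263 + 303/5) - 129537) = 1/(1618/5 - 129537) = 1/(-646067/5) = -5/646067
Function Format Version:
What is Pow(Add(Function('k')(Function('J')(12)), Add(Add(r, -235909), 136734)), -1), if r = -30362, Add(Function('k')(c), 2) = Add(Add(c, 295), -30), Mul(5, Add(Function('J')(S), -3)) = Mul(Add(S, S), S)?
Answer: Rational(-5, 646067) ≈ -7.7391e-6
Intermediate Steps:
Function('J')(S) = Add(3, Mul(Rational(2, 5), Pow(S, 2))) (Function('J')(S) = Add(3, Mul(Rational(1, 5), Mul(Add(S, S), S))) = Add(3, Mul(Rational(1, 5), Mul(Mul(2, S), S))) = Add(3, Mul(Rational(1, 5), Mul(2, Pow(S, 2)))) = Add(3, Mul(Rational(2, 5), Pow(S, 2))))
Function('k')(c) = Add(263, c) (Function('k')(c) = Add(-2, Add(Add(c, 295), -30)) = Add(-2, Add(Add(295, c), -30)) = Add(-2, Add(265, c)) = Add(263, c))
Pow(Add(Function('k')(Function('J')(12)), Add(Add(r, -235909), 136734)), -1) = Pow(Add(Add(263, Add(3, Mul(Rational(2, 5), Pow(12, 2)))), Add(Add(-30362, -235909), 136734)), -1) = Pow(Add(Add(263, Add(3, Mul(Rational(2, 5), 144))), Add(-266271, 136734)), -1) = Pow(Add(Add(263, Add(3, Rational(288, 5))), -129537), -1) = Pow(Add(Add(263, Rational(303, 5)), -129537), -1) = Pow(Add(Rational(1618, 5), -129537), -1) = Pow(Rational(-646067, 5), -1) = Rational(-5, 646067)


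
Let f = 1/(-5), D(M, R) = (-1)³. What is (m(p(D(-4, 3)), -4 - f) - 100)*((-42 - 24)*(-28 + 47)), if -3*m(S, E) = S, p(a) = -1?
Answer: 124982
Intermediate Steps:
D(M, R) = -1
f = -⅕ ≈ -0.20000
m(S, E) = -S/3
(m(p(D(-4, 3)), -4 - f) - 100)*((-42 - 24)*(-28 + 47)) = (-⅓*(-1) - 100)*((-42 - 24)*(-28 + 47)) = (⅓ - 100)*(-66*19) = -299/3*(-1254) = 124982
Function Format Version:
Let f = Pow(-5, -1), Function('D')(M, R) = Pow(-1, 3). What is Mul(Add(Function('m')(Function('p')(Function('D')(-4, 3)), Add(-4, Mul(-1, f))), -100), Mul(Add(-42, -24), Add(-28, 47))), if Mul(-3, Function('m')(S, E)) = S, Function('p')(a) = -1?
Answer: 124982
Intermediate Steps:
Function('D')(M, R) = -1
f = Rational(-1, 5) ≈ -0.20000
Function('m')(S, E) = Mul(Rational(-1, 3), S)
Mul(Add(Function('m')(Function('p')(Function('D')(-4, 3)), Add(-4, Mul(-1, f))), -100), Mul(Add(-42, -24), Add(-28, 47))) = Mul(Add(Mul(Rational(-1, 3), -1), -100), Mul(Add(-42, -24), Add(-28, 47))) = Mul(Add(Rational(1, 3), -100), Mul(-66, 19)) = Mul(Rational(-299, 3), -1254) = 124982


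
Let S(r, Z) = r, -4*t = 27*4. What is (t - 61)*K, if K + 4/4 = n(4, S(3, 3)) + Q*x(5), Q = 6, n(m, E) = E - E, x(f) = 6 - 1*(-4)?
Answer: -5192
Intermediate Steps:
t = -27 (t = -27*4/4 = -¼*108 = -27)
x(f) = 10 (x(f) = 6 + 4 = 10)
n(m, E) = 0
K = 59 (K = -1 + (0 + 6*10) = -1 + (0 + 60) = -1 + 60 = 59)
(t - 61)*K = (-27 - 61)*59 = -88*59 = -5192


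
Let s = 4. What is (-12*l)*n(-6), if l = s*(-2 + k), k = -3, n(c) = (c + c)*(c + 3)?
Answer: 8640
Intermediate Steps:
n(c) = 2*c*(3 + c) (n(c) = (2*c)*(3 + c) = 2*c*(3 + c))
l = -20 (l = 4*(-2 - 3) = 4*(-5) = -20)
(-12*l)*n(-6) = (-12*(-20))*(2*(-6)*(3 - 6)) = 240*(2*(-6)*(-3)) = 240*36 = 8640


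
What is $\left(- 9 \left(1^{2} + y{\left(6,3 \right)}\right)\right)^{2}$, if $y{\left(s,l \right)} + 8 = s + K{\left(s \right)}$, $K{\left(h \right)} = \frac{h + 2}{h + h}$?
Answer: $9$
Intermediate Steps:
$K{\left(h \right)} = \frac{2 + h}{2 h}$
$y{\left(s,l \right)} = -8 + s + \frac{2 + s}{2 s}$ ($y{\left(s,l \right)} = -8 + \left(s + \frac{2 + s}{2 s}\right) = -8 + s + \frac{2 + s}{2 s}$)
$\left(- 9 \left(1^{2} + y{\left(6,3 \right)}\right)\right)^{2} = \left(- 9 \left(1^{2} + \left(- \frac{15}{2} + 6 + \frac{1}{6}\right)\right)\right)^{2} = \left(- 9 \left(1 + \left(- \frac{15}{2} + 6 + \frac{1}{6}\right)\right)\right)^{2} = \left(- 9 \left(1 - \frac{4}{3}\right)\right)^{2} = \left(\left(-9\right) \left(- \frac{1}{3}\right)\right)^{2} = 3^{2} = 9$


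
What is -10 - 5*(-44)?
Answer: 210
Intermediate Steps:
-10 - 5*(-44) = -10 + 220 = 210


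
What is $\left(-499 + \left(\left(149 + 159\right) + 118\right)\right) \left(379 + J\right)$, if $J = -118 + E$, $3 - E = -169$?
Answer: $-31609$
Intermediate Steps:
$E = 172$ ($E = 3 - -169 = 3 + 169 = 172$)
$J = 54$ ($J = -118 + 172 = 54$)
$\left(-499 + \left(\left(149 + 159\right) + 118\right)\right) \left(379 + J\right) = \left(-499 + \left(\left(149 + 159\right) + 118\right)\right) \left(379 + 54\right) = \left(-499 + \left(308 + 118\right)\right) 433 = \left(-499 + 426\right) 433 = \left(-73\right) 433 = -31609$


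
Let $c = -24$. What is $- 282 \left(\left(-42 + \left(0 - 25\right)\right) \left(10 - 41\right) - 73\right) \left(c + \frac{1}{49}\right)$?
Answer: $\frac{664025400}{49} \approx 1.3552 \cdot 10^{7}$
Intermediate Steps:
$- 282 \left(\left(-42 + \left(0 - 25\right)\right) \left(10 - 41\right) - 73\right) \left(c + \frac{1}{49}\right) = - 282 \left(\left(-42 + \left(0 - 25\right)\right) \left(10 - 41\right) - 73\right) \left(-24 + \frac{1}{49}\right) = - 282 \left(\left(-42 - 25\right) \left(-31\right) - 73\right) \left(-24 + \frac{1}{49}\right) = - 282 \left(\left(-67\right) \left(-31\right) - 73\right) \left(- \frac{1175}{49}\right) = - 282 \left(2077 - 73\right) \left(- \frac{1175}{49}\right) = - 282 \cdot 2004 \left(- \frac{1175}{49}\right) = \left(-282\right) \left(- \frac{2354700}{49}\right) = \frac{664025400}{49}$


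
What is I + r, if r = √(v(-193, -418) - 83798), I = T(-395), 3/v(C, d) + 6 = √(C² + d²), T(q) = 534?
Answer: 534 + √(502791 - 83798*√211973)/√(-6 + √211973) ≈ 534.0 + 289.48*I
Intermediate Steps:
v(C, d) = 3/(-6 + √(C² + d²))
I = 534
r = √(-83798 + 3/(-6 + √211973)) (r = √(3/(-6 + √((-193)² + (-418)²)) - 83798) = √(3/(-6 + √(37249 + 174724)) - 83798) = √(3/(-6 + √211973) - 83798) = √(-83798 + 3/(-6 + √211973)) ≈ 289.48*I)
I + r = 534 + √(502791 - 83798*√211973)/√(-6 + √211973)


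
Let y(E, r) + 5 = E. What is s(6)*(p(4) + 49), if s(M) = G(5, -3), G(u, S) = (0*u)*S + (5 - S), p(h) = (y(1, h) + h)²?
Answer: 392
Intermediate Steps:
y(E, r) = -5 + E
p(h) = (-4 + h)² (p(h) = ((-5 + 1) + h)² = (-4 + h)²)
G(u, S) = 5 - S (G(u, S) = 0*S + (5 - S) = 0 + (5 - S) = 5 - S)
s(M) = 8 (s(M) = 5 - 1*(-3) = 5 + 3 = 8)
s(6)*(p(4) + 49) = 8*((-4 + 4)² + 49) = 8*(0² + 49) = 8*(0 + 49) = 8*49 = 392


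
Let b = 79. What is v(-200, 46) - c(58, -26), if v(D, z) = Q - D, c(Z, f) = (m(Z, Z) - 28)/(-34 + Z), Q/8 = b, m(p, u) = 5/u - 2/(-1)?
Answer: 386549/464 ≈ 833.08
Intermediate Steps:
m(p, u) = 2 + 5/u (m(p, u) = 5/u - 2*(-1) = 5/u + 2 = 2 + 5/u)
Q = 632 (Q = 8*79 = 632)
c(Z, f) = (-26 + 5/Z)/(-34 + Z) (c(Z, f) = ((2 + 5/Z) - 28)/(-34 + Z) = (-26 + 5/Z)/(-34 + Z))
v(D, z) = 632 - D
v(-200, 46) - c(58, -26) = (632 - 1*(-200)) - (5 - 26*58)/(58*(-34 + 58)) = (632 + 200) - (5 - 1508)/(58*24) = 832 - (-1503)/(58*24) = 832 - 1*(-501/464) = 832 + 501/464 = 386549/464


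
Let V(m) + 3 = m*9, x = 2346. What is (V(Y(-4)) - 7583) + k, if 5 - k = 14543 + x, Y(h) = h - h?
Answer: -24470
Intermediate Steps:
Y(h) = 0
V(m) = -3 + 9*m (V(m) = -3 + m*9 = -3 + 9*m)
k = -16884 (k = 5 - (14543 + 2346) = 5 - 1*16889 = 5 - 16889 = -16884)
(V(Y(-4)) - 7583) + k = ((-3 + 9*0) - 7583) - 16884 = ((-3 + 0) - 7583) - 16884 = (-3 - 7583) - 16884 = -7586 - 16884 = -24470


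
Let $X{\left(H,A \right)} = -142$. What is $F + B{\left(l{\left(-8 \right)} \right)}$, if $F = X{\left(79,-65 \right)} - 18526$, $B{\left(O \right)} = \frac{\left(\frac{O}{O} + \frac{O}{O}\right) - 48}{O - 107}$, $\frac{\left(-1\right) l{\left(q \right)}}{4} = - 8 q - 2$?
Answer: $- \frac{6627094}{355} \approx -18668.0$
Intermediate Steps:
$l{\left(q \right)} = 8 + 32 q$ ($l{\left(q \right)} = - 4 \left(- 8 q - 2\right) = - 4 \left(-2 - 8 q\right) = 8 + 32 q$)
$B{\left(O \right)} = - \frac{46}{-107 + O}$ ($B{\left(O \right)} = \frac{\left(1 + 1\right) - 48}{-107 + O} = \frac{2 - 48}{-107 + O} = - \frac{46}{-107 + O}$)
$F = -18668$ ($F = -142 - 18526 = -18668$)
$F + B{\left(l{\left(-8 \right)} \right)} = -18668 - \frac{46}{-107 + \left(8 + 32 \left(-8\right)\right)} = -18668 - \frac{46}{-107 + \left(8 - 256\right)} = -18668 - \frac{46}{-107 - 248} = -18668 - \frac{46}{-355} = -18668 - - \frac{46}{355} = -18668 + \frac{46}{355} = - \frac{6627094}{355}$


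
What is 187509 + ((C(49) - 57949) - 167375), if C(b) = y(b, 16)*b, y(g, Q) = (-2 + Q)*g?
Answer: -4201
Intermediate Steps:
y(g, Q) = g*(-2 + Q)
C(b) = 14*b**2 (C(b) = (b*(-2 + 16))*b = (b*14)*b = (14*b)*b = 14*b**2)
187509 + ((C(49) - 57949) - 167375) = 187509 + ((14*49**2 - 57949) - 167375) = 187509 + ((14*2401 - 57949) - 167375) = 187509 + ((33614 - 57949) - 167375) = 187509 + (-24335 - 167375) = 187509 - 191710 = -4201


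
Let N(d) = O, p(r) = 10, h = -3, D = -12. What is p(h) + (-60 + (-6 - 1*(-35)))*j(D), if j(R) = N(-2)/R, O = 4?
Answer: 61/3 ≈ 20.333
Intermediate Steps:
N(d) = 4
j(R) = 4/R
p(h) + (-60 + (-6 - 1*(-35)))*j(D) = 10 + (-60 + (-6 - 1*(-35)))*(4/(-12)) = 10 + (-60 + (-6 + 35))*(4*(-1/12)) = 10 + (-60 + 29)*(-1/3) = 10 - 31*(-1/3) = 10 + 31/3 = 61/3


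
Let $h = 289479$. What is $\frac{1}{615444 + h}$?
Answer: $\frac{1}{904923} \approx 1.1051 \cdot 10^{-6}$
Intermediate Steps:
$\frac{1}{615444 + h} = \frac{1}{615444 + 289479} = \frac{1}{904923}$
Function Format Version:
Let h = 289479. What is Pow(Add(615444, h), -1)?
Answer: Rational(1, 904923) ≈ 1.1051e-6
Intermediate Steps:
Pow(Add(615444, h), -1) = Pow(Add(615444, 289479), -1) = Pow(904923, -1) = Rational(1, 904923)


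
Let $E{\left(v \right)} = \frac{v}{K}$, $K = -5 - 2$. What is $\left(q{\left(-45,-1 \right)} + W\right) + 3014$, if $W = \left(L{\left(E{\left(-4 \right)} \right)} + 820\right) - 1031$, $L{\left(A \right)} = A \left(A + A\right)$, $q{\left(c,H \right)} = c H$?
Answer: $\frac{139584}{49} \approx 2848.7$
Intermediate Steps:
$K = -7$ ($K = -5 - 2 = -7$)
$q{\left(c,H \right)} = H c$
$E{\left(v \right)} = - \frac{v}{7}$ ($E{\left(v \right)} = \frac{v}{-7} = v \left(- \frac{1}{7}\right) = - \frac{v}{7}$)
$L{\left(A \right)} = 2 A^{2}$ ($L{\left(A \right)} = A 2 A = 2 A^{2}$)
$W = - \frac{10307}{49}$ ($W = \left(2 \left(\left(- \frac{1}{7}\right) \left(-4\right)\right)^{2} + 820\right) - 1031 = \left(2 \left(\frac{4}{7}\right)^{2} + 820\right) - 1031 = \left(2 \cdot \frac{16}{49} + 820\right) - 1031 = \left(\frac{32}{49} + 820\right) - 1031 = \frac{40212}{49} - 1031 = - \frac{10307}{49} \approx -210.35$)
$\left(q{\left(-45,-1 \right)} + W\right) + 3014 = \left(\left(-1\right) \left(-45\right) - \frac{10307}{49}\right) + 3014 = \left(45 - \frac{10307}{49}\right) + 3014 = - \frac{8102}{49} + 3014 = \frac{139584}{49}$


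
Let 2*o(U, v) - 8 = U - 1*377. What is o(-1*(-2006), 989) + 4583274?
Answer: 9168185/2 ≈ 4.5841e+6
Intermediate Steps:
o(U, v) = -369/2 + U/2 (o(U, v) = 4 + (U - 1*377)/2 = 4 + (U - 377)/2 = 4 + (-377 + U)/2 = 4 + (-377/2 + U/2) = -369/2 + U/2)
o(-1*(-2006), 989) + 4583274 = (-369/2 + (-1*(-2006))/2) + 4583274 = (-369/2 + (½)*2006) + 4583274 = (-369/2 + 1003) + 4583274 = 1637/2 + 4583274 = 9168185/2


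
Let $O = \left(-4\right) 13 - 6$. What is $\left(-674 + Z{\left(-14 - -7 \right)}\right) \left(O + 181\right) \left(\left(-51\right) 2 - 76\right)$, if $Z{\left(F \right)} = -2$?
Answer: $14800344$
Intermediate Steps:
$O = -58$ ($O = -52 - 6 = -58$)
$\left(-674 + Z{\left(-14 - -7 \right)}\right) \left(O + 181\right) \left(\left(-51\right) 2 - 76\right) = \left(-674 - 2\right) \left(-58 + 181\right) \left(\left(-51\right) 2 - 76\right) = \left(-676\right) 123 \left(-102 - 76\right) = \left(-83148\right) \left(-178\right) = 14800344$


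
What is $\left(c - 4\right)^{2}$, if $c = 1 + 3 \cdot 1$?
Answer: $0$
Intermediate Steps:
$c = 4$ ($c = 1 + 3 = 4$)
$\left(c - 4\right)^{2} = \left(4 - 4\right)^{2} = 0^{2} = 0$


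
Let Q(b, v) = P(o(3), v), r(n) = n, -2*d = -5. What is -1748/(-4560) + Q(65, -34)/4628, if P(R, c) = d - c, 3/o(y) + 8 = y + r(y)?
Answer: 54317/138840 ≈ 0.39122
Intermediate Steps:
d = 5/2 (d = -1/2*(-5) = 5/2 ≈ 2.5000)
o(y) = 3/(-8 + 2*y) (o(y) = 3/(-8 + (y + y)) = 3/(-8 + 2*y))
P(R, c) = 5/2 - c
Q(b, v) = 5/2 - v
-1748/(-4560) + Q(65, -34)/4628 = -1748/(-4560) + (5/2 - 1*(-34))/4628 = -1748*(-1/4560) + (5/2 + 34)*(1/4628) = 23/60 + (73/2)*(1/4628) = 23/60 + 73/9256 = 54317/138840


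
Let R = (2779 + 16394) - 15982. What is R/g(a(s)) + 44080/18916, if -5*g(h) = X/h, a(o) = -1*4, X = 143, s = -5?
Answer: 303380640/676247 ≈ 448.62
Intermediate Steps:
a(o) = -4
g(h) = -143/(5*h)
R = 3191 (R = 19173 - 15982 = 3191)
R/g(a(s)) + 44080/18916 = 3191/((-143/5/(-4))) + 44080/18916 = 3191/((-143/5*(-1/4))) + 44080*(1/18916) = 3191/(143/20) + 11020/4729 = 3191*(20/143) + 11020/4729 = 63820/143 + 11020/4729 = 303380640/676247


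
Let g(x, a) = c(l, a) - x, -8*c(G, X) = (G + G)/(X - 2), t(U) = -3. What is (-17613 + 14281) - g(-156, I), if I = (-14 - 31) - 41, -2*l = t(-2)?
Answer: -2455555/704 ≈ -3488.0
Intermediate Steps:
l = 3/2 (l = -½*(-3) = 3/2 ≈ 1.5000)
I = -86 (I = -45 - 41 = -86)
c(G, X) = -G/(4*(-2 + X)) (c(G, X) = -(G + G)/(8*(X - 2)) = -2*G/(8*(-2 + X)) = -G/(4*(-2 + X)))
g(x, a) = -x - 3/(2*(-8 + 4*a)) (g(x, a) = -1*3/2/(-8 + 4*a) - x = -3/(2*(-8 + 4*a)) - x = -x - 3/(2*(-8 + 4*a)))
(-17613 + 14281) - g(-156, I) = (-17613 + 14281) - (-3/8 - 1*(-156)*(-2 - 86))/(-2 - 86) = -3332 - (-3/8 - 1*(-156)*(-88))/(-88) = -3332 - (-1)*(-3/8 - 13728)/88 = -3332 - (-1)*(-109827)/(88*8) = -3332 - 1*109827/704 = -3332 - 109827/704 = -2455555/704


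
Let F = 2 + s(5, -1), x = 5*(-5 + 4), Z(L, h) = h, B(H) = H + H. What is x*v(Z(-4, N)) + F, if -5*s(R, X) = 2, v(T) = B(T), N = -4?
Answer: 208/5 ≈ 41.600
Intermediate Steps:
B(H) = 2*H
v(T) = 2*T
s(R, X) = -⅖ (s(R, X) = -⅕*2 = -⅖)
x = -5 (x = 5*(-1) = -5)
F = 8/5 (F = 2 - ⅖ = 8/5 ≈ 1.6000)
x*v(Z(-4, N)) + F = -10*(-4) + 8/5 = -5*(-8) + 8/5 = 40 + 8/5 = 208/5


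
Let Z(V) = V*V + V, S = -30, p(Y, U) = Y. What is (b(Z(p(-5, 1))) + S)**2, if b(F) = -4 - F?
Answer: 2916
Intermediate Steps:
Z(V) = V + V**2 (Z(V) = V**2 + V = V + V**2)
(b(Z(p(-5, 1))) + S)**2 = ((-4 - (-5)*(1 - 5)) - 30)**2 = ((-4 - (-5)*(-4)) - 30)**2 = ((-4 - 1*20) - 30)**2 = ((-4 - 20) - 30)**2 = (-24 - 30)**2 = (-54)**2 = 2916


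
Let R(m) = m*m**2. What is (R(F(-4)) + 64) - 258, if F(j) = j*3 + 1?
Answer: -1525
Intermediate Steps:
F(j) = 1 + 3*j (F(j) = 3*j + 1 = 1 + 3*j)
R(m) = m**3
(R(F(-4)) + 64) - 258 = ((1 + 3*(-4))**3 + 64) - 258 = ((1 - 12)**3 + 64) - 258 = ((-11)**3 + 64) - 258 = (-1331 + 64) - 258 = -1267 - 258 = -1525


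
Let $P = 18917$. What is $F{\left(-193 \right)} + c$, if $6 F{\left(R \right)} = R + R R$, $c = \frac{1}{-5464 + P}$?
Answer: $\frac{83085729}{13453} \approx 6176.0$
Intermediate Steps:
$c = \frac{1}{13453}$ ($c = \frac{1}{-5464 + 18917} = \frac{1}{13453} \approx 7.4333 \cdot 10^{-5}$)
$F{\left(R \right)} = \frac{R}{6} + \frac{R^{2}}{6}$ ($F{\left(R \right)} = \frac{R + R R}{6} = \frac{R + R^{2}}{6} = \frac{R}{6} + \frac{R^{2}}{6}$)
$F{\left(-193 \right)} + c = \frac{1}{6} \left(-193\right) \left(1 - 193\right) + \frac{1}{13453} = \frac{1}{6} \left(-193\right) \left(-192\right) + \frac{1}{13453} = 6176 + \frac{1}{13453} = \frac{83085729}{13453}$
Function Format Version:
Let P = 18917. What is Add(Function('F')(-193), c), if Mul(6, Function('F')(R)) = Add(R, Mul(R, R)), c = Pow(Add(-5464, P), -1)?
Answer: Rational(83085729, 13453) ≈ 6176.0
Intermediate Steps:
c = Rational(1, 13453) (c = Pow(Add(-5464, 18917), -1) = Pow(13453, -1) = Rational(1, 13453) ≈ 7.4333e-5)
Function('F')(R) = Add(Mul(Rational(1, 6), R), Mul(Rational(1, 6), Pow(R, 2))) (Function('F')(R) = Mul(Rational(1, 6), Add(R, Mul(R, R))) = Mul(Rational(1, 6), Add(R, Pow(R, 2))) = Add(Mul(Rational(1, 6), R), Mul(Rational(1, 6), Pow(R, 2))))
Add(Function('F')(-193), c) = Add(Mul(Rational(1, 6), -193, Add(1, -193)), Rational(1, 13453)) = Add(Mul(Rational(1, 6), -193, -192), Rational(1, 13453)) = Add(6176, Rational(1, 13453)) = Rational(83085729, 13453)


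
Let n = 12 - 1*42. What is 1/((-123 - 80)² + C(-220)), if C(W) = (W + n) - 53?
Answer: 1/40906 ≈ 2.4446e-5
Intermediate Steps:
n = -30 (n = 12 - 42 = -30)
C(W) = -83 + W (C(W) = (W - 30) - 53 = (-30 + W) - 53 = -83 + W)
1/((-123 - 80)² + C(-220)) = 1/((-123 - 80)² + (-83 - 220)) = 1/((-203)² - 303) = 1/(41209 - 303) = 1/40906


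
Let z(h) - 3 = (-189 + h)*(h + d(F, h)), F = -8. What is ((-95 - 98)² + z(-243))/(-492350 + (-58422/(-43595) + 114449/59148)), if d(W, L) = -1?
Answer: -367856950179600/1269544123542389 ≈ -0.28976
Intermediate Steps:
z(h) = 3 + (-1 + h)*(-189 + h) (z(h) = 3 + (-189 + h)*(h - 1) = 3 + (-189 + h)*(-1 + h) = 3 + (-1 + h)*(-189 + h))
((-95 - 98)² + z(-243))/(-492350 + (-58422/(-43595) + 114449/59148)) = ((-95 - 98)² + (192 + (-243)² - 190*(-243)))/(-492350 + (-58422/(-43595) + 114449/59148)) = ((-193)² + (192 + 59049 + 46170))/(-492350 + (-58422*(-1/43595) + 114449*(1/59148))) = (37249 + 105411)/(-492350 + (58422/43595 + 114449/59148)) = 142660/(-492350 + 8444948611/2578557060) = 142660/(-1269544123542389/2578557060) = 142660*(-2578557060/1269544123542389) = -367856950179600/1269544123542389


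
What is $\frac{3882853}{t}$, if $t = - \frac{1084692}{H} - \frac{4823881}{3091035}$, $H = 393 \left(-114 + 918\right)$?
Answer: $- \frac{35113952335699445}{45157706144} \approx -7.7759 \cdot 10^{5}$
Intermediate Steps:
$H = 315972$ ($H = 393 \cdot 804 = 315972$)
$t = - \frac{45157706144}{9043338065}$ ($t = - \frac{1084692}{315972} - \frac{4823881}{3091035} = \left(-1084692\right) \frac{1}{315972} - \frac{4823881}{3091035} = - \frac{90391}{26331} - \frac{4823881}{3091035} = - \frac{45157706144}{9043338065} \approx -4.9935$)
$\frac{3882853}{t} = \frac{3882853}{- \frac{45157706144}{9043338065}} = 3882853 \left(- \frac{9043338065}{45157706144}\right) = - \frac{35113952335699445}{45157706144}$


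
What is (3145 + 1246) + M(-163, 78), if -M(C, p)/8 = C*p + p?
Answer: 105479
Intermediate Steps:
M(C, p) = -8*p - 8*C*p (M(C, p) = -8*(C*p + p) = -8*(p + C*p) = -8*p - 8*C*p)
(3145 + 1246) + M(-163, 78) = (3145 + 1246) - 8*78*(1 - 163) = 4391 - 8*78*(-162) = 4391 + 101088 = 105479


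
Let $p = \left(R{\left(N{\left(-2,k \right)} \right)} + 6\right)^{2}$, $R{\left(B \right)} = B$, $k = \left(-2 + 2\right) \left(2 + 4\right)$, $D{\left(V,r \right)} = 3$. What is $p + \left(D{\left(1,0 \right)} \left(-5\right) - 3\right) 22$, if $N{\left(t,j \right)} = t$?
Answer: $-380$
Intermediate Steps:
$k = 0$ ($k = 0 \cdot 6 = 0$)
$p = 16$ ($p = \left(-2 + 6\right)^{2} = 4^{2} = 16$)
$p + \left(D{\left(1,0 \right)} \left(-5\right) - 3\right) 22 = 16 + \left(3 \left(-5\right) - 3\right) 22 = 16 + \left(-15 - 3\right) 22 = 16 - 396 = -380$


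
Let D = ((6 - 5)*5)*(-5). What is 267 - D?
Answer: 292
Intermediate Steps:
D = -25 (D = (1*5)*(-5) = 5*(-5) = -25)
267 - D = 267 - 1*(-25) = 267 + 25 = 292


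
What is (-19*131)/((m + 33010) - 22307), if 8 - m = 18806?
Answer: 2489/8095 ≈ 0.30747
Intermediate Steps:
m = -18798 (m = 8 - 1*18806 = 8 - 18806 = -18798)
(-19*131)/((m + 33010) - 22307) = (-19*131)/((-18798 + 33010) - 22307) = -2489/(14212 - 22307) = -2489/(-8095) = -2489*(-1/8095) = 2489/8095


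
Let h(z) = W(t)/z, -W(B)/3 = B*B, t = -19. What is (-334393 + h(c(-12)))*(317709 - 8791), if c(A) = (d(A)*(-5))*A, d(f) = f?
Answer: -12395946253181/120 ≈ -1.0330e+11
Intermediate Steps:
W(B) = -3*B² (W(B) = -3*B*B = -3*B²)
c(A) = -5*A² (c(A) = (A*(-5))*A = (-5*A)*A = -5*A²)
h(z) = -1083/z (h(z) = (-3*(-19)²)/z = (-3*361)/z = -1083/z)
(-334393 + h(c(-12)))*(317709 - 8791) = (-334393 - 1083/((-5*(-12)²)))*(317709 - 8791) = (-334393 - 1083/((-5*144)))*308918 = (-334393 - 1083/(-720))*308918 = (-334393 - 1083*(-1/720))*308918 = (-334393 + 361/240)*308918 = -80253959/240*308918 = -12395946253181/120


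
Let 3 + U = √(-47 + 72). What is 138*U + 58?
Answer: 334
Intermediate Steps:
U = 2 (U = -3 + √(-47 + 72) = -3 + √25 = -3 + 5 = 2)
138*U + 58 = 138*2 + 58 = 276 + 58 = 334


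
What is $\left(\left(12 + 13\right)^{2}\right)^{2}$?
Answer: $390625$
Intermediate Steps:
$\left(\left(12 + 13\right)^{2}\right)^{2} = \left(25^{2}\right)^{2} = 625^{2} = 390625$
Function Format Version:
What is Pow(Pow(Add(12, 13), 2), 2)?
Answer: 390625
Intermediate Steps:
Pow(Pow(Add(12, 13), 2), 2) = Pow(Pow(25, 2), 2) = Pow(625, 2) = 390625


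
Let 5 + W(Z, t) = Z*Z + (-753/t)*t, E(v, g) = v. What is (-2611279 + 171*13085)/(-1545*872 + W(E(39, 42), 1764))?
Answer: 373744/1346477 ≈ 0.27757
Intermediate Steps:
W(Z, t) = -758 + Z² (W(Z, t) = -5 + (Z*Z + (-753/t)*t) = -5 + (Z² - 753) = -5 + (-753 + Z²) = -758 + Z²)
(-2611279 + 171*13085)/(-1545*872 + W(E(39, 42), 1764)) = (-2611279 + 171*13085)/(-1545*872 + (-758 + 39²)) = (-2611279 + 2237535)/(-1347240 + (-758 + 1521)) = -373744/(-1347240 + 763) = -373744/(-1346477) = -373744*(-1/1346477) = 373744/1346477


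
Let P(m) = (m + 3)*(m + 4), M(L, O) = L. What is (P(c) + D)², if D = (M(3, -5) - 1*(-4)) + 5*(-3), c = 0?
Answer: 16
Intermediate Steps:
P(m) = (3 + m)*(4 + m)
D = -8 (D = (3 - 1*(-4)) + 5*(-3) = (3 + 4) - 15 = 7 - 15 = -8)
(P(c) + D)² = ((12 + 0² + 7*0) - 8)² = ((12 + 0 + 0) - 8)² = (12 - 8)² = 4² = 16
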